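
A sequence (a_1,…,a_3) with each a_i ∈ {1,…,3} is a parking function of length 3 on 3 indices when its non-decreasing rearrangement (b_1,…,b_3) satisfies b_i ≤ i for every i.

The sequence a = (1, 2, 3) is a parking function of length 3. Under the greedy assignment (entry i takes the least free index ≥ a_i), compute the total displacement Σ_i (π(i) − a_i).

0

Σπ = 3·4/2 = 6 (π permutes [3]); Σa = 1+2+3 = 6; disp = 6−6 = 0.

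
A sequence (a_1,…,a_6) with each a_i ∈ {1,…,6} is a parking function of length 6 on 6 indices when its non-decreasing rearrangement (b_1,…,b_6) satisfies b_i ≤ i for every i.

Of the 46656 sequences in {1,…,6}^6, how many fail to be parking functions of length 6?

|PF(6,6)| = (7−6)·7^(6−1) = 1·16807 = 16807 (Konheim–Weiss)
One tuple (5,4,2,4,6,3) → sorted (2,3,4,4,5,6): b_1=2>1, not a PF.
Total 46656; non-PF = 46656−16807 = 29849

29849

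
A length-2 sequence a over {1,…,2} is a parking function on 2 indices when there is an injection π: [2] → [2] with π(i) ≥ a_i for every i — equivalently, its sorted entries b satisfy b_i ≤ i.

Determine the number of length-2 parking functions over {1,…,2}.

3

|PF(2,2)| = (2+1−2)·(2+1)^{2−1} = 1 · 3 = 3 (Pollak)
E.g. (1,2) → sorted (1,2): b_i ≤ i ∀i, a PF.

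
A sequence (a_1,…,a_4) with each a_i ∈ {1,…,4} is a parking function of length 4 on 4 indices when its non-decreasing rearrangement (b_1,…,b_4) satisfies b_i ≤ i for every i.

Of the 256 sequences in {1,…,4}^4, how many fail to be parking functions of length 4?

Count = (4+1−4)·(4+1)^{4−1} = 1·125 = 125 (Konheim–Weiss)
Example (3,4,3,3) → sorted (3,3,3,4): b_1=3>1, not a PF.
So 256 − 125 = 131 fail.

131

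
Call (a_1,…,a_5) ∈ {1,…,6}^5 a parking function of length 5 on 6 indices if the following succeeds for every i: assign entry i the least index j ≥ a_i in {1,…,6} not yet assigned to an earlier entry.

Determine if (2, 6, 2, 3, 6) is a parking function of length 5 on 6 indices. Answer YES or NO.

NO

Rearranged: b = (2, 2, 3, 6, 6).
  b_1=2 ≤ 2
  b_2=2 ≤ 3
  b_3=3 ≤ 4
  b_4=6 > 5
  fails at i=4 ⇒ NO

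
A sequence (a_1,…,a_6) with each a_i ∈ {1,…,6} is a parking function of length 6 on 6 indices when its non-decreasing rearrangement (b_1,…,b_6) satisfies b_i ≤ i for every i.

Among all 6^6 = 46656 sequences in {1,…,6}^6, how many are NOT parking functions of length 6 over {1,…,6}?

Count = (6+1−6)·(6+1)^{6−1} = 1·16807 = 16807 [KW]
One tuple (3,5,6,6,6,1) → sorted (1,3,5,6,6,6): b_2=3>2, not a PF.
Total 46656; non-PF = 46656−16807 = 29849

29849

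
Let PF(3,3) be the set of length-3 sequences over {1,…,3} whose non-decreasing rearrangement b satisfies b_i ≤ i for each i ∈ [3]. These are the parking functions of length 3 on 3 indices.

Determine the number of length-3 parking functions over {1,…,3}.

#PF = (4−3)·4^(3−1) = 1·16 = 16 (Pollak)
One tuple (2,2,1) → sorted (1,2,2): b_i ≤ i ∀i, a PF.

16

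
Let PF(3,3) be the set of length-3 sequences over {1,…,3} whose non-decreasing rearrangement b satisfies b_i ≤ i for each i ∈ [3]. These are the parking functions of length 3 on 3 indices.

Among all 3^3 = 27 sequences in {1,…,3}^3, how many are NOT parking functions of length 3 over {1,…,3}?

|PF(3,3)| = 1·4^2 = 1·16 = 16 (Pollak)
Example (2,3,2) → sorted (2,2,3): b_1=2>1, not a PF.
3^3 − 16 = 27 − 16 = 11

11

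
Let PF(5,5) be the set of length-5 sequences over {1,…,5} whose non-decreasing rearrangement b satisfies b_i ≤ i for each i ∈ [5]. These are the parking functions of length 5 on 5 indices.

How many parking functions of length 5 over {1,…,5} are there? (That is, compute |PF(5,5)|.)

1296

|PF(5,5)| = (5+1−5)·(5+1)^{5−1} = 1·1296 = 1296 (Pollak)
E.g. (2,1,3,1,5) → sorted (1,1,2,3,5): b_i ≤ i ∀i, a PF.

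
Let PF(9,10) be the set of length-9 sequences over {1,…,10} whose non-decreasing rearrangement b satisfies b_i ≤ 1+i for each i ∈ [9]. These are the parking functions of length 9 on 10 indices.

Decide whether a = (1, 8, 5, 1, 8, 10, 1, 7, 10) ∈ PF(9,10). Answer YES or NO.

Sorted: b = (1, 1, 1, 5, 7, 8, 8, 10, 10).
  b_1=1 ≤ 2
  b_2=1 ≤ 3
  b_3=1 ≤ 4
  b_4=5 ≤ 5
  b_5=7 > 6
  fails at i=5 ⇒ NO

NO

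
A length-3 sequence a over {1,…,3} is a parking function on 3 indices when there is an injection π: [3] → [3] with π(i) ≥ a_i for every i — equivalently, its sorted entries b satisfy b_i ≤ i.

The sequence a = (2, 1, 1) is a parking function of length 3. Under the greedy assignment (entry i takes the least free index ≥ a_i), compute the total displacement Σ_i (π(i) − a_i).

Σπ = 6 ({1..3} each once); Σa = 2+1+1 = 4; disp = 6−4 = 2.

2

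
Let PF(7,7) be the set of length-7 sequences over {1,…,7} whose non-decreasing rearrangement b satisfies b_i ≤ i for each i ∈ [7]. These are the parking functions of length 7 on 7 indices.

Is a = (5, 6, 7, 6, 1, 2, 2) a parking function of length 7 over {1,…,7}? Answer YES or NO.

NO

Sorted: b = (1, 2, 2, 5, 6, 6, 7).
  b_1=1 ≤ 1
  b_2=2 ≤ 2
  b_3=2 ≤ 3
  b_4=5 > 4
  fails at i=4 ⇒ NO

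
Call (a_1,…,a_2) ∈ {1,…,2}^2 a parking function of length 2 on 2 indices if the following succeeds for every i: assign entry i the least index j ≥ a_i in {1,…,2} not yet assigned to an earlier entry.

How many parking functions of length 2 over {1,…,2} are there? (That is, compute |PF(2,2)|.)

|PF| = (2+1−2)·(2+1)^{2−1} = 1×3 = 3
Example (1,1) → sorted (1,1): b_i ≤ i ∀i, a PF.

3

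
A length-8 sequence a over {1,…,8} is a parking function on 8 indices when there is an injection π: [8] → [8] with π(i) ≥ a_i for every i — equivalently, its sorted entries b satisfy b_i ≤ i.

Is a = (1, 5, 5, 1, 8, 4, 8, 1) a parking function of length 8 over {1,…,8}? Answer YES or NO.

Rearranged: b = (1, 1, 1, 4, 5, 5, 8, 8).
  b_1=1 ≤ 1
  b_2=1 ≤ 2
  b_3=1 ≤ 3
  b_4=4 ≤ 4
  b_5=5 ≤ 5
  b_6=5 ≤ 6
  b_7=8 > 7
  fails at i=7 ⇒ NO

NO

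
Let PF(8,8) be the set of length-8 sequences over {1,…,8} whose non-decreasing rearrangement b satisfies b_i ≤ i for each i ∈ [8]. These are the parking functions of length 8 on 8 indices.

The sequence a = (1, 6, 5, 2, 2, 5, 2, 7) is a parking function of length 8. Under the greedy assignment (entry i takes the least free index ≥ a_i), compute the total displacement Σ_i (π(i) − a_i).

Σπ = 8·9/2 = 36 (π permutes [8]); Σa = 1+6+5+2+2+5+2+7 = 30; disp = 36−30 = 6.

6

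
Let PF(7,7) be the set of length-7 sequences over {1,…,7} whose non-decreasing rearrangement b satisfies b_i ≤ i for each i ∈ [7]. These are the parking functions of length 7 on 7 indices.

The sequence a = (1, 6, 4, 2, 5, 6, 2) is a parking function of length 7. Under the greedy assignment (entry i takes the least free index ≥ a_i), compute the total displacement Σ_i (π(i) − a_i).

Σπ = 28 ({1..7} each once); Σa = 1+6+4+2+5+6+2 = 26; disp = 28−26 = 2.

2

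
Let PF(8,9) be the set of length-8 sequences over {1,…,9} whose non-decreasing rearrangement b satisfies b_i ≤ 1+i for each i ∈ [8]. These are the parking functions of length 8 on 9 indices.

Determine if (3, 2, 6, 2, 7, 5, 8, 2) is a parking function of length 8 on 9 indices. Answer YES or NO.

Sorted: b = (2, 2, 2, 3, 5, 6, 7, 8).
  b_1=2 ≤ 2
  b_2=2 ≤ 3
  b_3=2 ≤ 4
  b_4=3 ≤ 5
  b_5=5 ≤ 6
  b_6=6 ≤ 7
  b_7=7 ≤ 8
  b_8=8 ≤ 9
All bounds hold ⇒ YES

YES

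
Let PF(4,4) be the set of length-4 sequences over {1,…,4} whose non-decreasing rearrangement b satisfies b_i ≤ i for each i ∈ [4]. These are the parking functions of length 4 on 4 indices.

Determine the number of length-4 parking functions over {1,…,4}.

125

Count = (4+1−4)·(4+1)^{4−1} = 1×125 = 125 (Pollak)
Example (2,1,1,3) → sorted (1,1,2,3): b_i ≤ i ∀i, a PF.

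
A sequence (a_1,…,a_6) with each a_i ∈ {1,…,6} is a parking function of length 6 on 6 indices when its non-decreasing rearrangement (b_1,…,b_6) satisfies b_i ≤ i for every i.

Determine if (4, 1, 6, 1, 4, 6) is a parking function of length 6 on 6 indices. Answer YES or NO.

NO

Order a: b = (1, 1, 4, 4, 6, 6).
  b_1=1 ≤ 1
  b_2=1 ≤ 2
  b_3=4 > 3
  fails at i=3 ⇒ NO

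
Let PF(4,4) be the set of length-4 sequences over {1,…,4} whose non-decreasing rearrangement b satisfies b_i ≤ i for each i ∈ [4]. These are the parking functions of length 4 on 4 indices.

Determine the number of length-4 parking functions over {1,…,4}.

Count = (5−4)·5^(4−1) = 1 · 125 = 125 (Pollak)
Check (4,1,3,2) → sorted (1,2,3,4): b_i ≤ i ∀i, a PF.

125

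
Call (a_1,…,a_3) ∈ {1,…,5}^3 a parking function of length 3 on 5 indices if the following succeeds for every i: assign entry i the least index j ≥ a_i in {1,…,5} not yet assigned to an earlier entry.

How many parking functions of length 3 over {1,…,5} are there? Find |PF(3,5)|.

|PF| = (5+1−3)·(5+1)^{3−1} = 3×36 = 108 (Konheim–Weiss)
One tuple (2,1,2) → sorted (1,2,2): b_i ≤ 2+i ∀i, a PF.

108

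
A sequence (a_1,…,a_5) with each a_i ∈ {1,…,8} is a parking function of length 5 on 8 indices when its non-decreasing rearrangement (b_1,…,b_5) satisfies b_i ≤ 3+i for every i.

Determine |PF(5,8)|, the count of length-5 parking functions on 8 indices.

26244

#PF = (8+1−5)·(8+1)^{5−1} = 4·6561 = 26244 (Pollak)
E.g. (3,8,6,4,1) → sorted (1,3,4,6,8): b_i ≤ 3+i ∀i, a PF.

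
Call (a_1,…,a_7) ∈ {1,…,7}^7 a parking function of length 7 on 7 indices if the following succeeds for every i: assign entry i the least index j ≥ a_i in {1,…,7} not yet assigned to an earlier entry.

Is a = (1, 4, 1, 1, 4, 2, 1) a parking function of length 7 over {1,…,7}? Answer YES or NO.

YES

Sorted: b = (1, 1, 1, 1, 2, 4, 4).
  b_1=1 ≤ 1
  b_2=1 ≤ 2
  b_3=1 ≤ 3
  b_4=1 ≤ 4
  b_5=2 ≤ 5
  b_6=4 ≤ 6
  b_7=4 ≤ 7
All bounds hold ⇒ YES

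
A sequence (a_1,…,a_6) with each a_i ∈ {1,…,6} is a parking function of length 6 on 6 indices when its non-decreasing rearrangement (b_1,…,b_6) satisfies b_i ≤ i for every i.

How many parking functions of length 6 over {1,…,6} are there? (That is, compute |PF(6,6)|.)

Count = (7−6)·7^(6−1) = 1·16807 = 16807 (Pollak)
E.g. (2,1,4,6,3,1) → sorted (1,1,2,3,4,6): b_i ≤ i ∀i, a PF.

16807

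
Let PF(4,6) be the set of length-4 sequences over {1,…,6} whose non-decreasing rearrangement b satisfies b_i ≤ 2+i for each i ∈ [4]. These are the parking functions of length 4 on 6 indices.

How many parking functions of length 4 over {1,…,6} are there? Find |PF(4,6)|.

1029

|PF(4,6)| = (7−4)·7^(4−1) = 3·343 = 1029 [KW]
Check (3,6,1,3) → sorted (1,3,3,6): b_i ≤ 2+i ∀i, a PF.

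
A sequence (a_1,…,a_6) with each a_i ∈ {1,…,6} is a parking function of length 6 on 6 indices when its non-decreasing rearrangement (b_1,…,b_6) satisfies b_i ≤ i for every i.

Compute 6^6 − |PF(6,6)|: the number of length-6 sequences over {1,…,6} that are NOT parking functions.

29849

|PF(6,6)| = (7−6)·7^(6−1) = 1·16807 = 16807 [KW]
One tuple (6,5,5,4,6,6) → sorted (4,5,5,6,6,6): b_1=4>1, not a PF.
So 46656 − 16807 = 29849 fail.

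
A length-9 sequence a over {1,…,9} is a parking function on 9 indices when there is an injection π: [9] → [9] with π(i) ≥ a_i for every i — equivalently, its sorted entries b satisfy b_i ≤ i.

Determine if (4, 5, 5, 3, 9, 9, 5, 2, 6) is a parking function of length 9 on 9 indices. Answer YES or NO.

NO

Sorted: b = (2, 3, 4, 5, 5, 5, 6, 9, 9).
  b_1=2 > 1
  fails at i=1 ⇒ NO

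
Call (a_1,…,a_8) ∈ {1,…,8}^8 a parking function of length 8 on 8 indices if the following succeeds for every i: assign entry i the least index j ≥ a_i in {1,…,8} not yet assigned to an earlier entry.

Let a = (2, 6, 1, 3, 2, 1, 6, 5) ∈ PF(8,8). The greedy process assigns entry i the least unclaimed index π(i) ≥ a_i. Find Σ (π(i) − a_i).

10

Σπ = 8·9/2 = 36 (π permutes [8]); Σa = 2+6+1+3+2+1+6+5 = 26; disp = 36−26 = 10.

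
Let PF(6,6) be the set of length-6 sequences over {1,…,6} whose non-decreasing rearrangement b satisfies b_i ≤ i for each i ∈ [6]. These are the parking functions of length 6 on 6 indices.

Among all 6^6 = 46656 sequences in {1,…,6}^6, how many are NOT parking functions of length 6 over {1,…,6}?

|PF(6,6)| = (6+1−6)·(6+1)^{6−1} = 1 · 16807 = 16807 (Pollak)
E.g. (2,2,3,4,4,6) → sorted (2,2,3,4,4,6): b_1=2>1, not a PF.
Total 46656; non-PF = 46656−16807 = 29849

29849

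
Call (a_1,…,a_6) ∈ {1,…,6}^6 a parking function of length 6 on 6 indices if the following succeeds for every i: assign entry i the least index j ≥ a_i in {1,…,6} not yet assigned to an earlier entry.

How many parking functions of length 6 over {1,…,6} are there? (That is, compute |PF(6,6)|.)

16807

|PF| = 1·7^5 = 1×16807 = 16807 (Pollak)
E.g. (1,2,2,4,6,1) → sorted (1,1,2,2,4,6): b_i ≤ i ∀i, a PF.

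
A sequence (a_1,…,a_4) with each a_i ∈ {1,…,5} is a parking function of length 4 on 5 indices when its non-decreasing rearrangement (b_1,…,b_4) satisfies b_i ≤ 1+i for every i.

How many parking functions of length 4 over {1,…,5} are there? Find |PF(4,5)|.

432

|PF| = 2·6^3 = 2×216 = 432 (Pollak)
One tuple (3,3,1,1) → sorted (1,1,3,3): b_i ≤ 1+i ∀i, a PF.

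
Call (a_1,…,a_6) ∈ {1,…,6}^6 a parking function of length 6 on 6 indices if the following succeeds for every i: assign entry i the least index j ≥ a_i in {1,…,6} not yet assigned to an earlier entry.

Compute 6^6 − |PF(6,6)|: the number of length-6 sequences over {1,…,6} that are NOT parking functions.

|PF(6,6)| = (6−6+1)·(6+1)^(6−1) = 1×16807 = 16807 (Pollak)
Example (5,5,6,1,5,3) → sorted (1,3,5,5,5,6): b_2=3>2, not a PF.
So 46656 − 16807 = 29849 fail.

29849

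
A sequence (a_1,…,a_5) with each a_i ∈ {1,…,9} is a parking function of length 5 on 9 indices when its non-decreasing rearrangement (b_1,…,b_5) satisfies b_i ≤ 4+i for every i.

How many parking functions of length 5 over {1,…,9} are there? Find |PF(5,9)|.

50000

|PF| = 5·10^4 = 5·10000 = 50000
E.g. (1,1,3,9,2) → sorted (1,1,2,3,9): b_i ≤ 4+i ∀i, a PF.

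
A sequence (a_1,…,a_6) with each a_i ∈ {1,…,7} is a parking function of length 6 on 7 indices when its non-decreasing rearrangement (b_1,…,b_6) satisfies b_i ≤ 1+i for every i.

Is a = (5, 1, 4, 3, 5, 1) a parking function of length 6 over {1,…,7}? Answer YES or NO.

Sorted: b = (1, 1, 3, 4, 5, 5).
  b_1=1 ≤ 2
  b_2=1 ≤ 3
  b_3=3 ≤ 4
  b_4=4 ≤ 5
  b_5=5 ≤ 6
  b_6=5 ≤ 7
All bounds hold ⇒ YES

YES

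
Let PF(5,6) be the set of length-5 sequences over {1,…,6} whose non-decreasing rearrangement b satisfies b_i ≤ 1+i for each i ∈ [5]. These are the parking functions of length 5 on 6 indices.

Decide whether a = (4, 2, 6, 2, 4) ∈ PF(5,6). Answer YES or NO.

Order a: b = (2, 2, 4, 4, 6).
  b_1=2 ≤ 2
  b_2=2 ≤ 3
  b_3=4 ≤ 4
  b_4=4 ≤ 5
  b_5=6 ≤ 6
All bounds hold ⇒ YES

YES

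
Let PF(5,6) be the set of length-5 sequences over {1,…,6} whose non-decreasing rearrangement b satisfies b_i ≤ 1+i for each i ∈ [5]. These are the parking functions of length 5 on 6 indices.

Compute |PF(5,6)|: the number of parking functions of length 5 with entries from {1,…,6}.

4802

Count = (6−5+1)·(6+1)^(5−1) = 2 · 2401 = 4802 (Konheim–Weiss)
Example (6,3,1,5,3) → sorted (1,3,3,5,6): b_i ≤ 1+i ∀i, a PF.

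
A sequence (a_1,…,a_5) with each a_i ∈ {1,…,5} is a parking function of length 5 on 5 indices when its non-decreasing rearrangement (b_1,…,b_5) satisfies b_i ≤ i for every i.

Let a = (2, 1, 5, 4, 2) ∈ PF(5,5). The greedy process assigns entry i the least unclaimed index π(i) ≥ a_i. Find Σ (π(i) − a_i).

Σπ(i) = 1+…+5 = 15; Σa = 2+1+5+4+2 = 14; disp = 15−14 = 1.

1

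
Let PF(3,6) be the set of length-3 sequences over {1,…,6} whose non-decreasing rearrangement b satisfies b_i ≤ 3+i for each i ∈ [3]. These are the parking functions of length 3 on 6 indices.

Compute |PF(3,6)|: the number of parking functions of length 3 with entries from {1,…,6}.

196

#PF = (6+1−3)·(6+1)^{3−1} = 4·49 = 196 (Pollak)
E.g. (6,3,1) → sorted (1,3,6): b_i ≤ 3+i ∀i, a PF.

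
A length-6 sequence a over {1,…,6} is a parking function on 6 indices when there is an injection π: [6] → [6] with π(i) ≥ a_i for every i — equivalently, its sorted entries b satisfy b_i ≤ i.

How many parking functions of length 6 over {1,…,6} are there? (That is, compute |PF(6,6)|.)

|PF(6,6)| = 1·7^5 = 1 · 16807 = 16807 [KW]
E.g. (2,4,1,1,3,4) → sorted (1,1,2,3,4,4): b_i ≤ i ∀i, a PF.

16807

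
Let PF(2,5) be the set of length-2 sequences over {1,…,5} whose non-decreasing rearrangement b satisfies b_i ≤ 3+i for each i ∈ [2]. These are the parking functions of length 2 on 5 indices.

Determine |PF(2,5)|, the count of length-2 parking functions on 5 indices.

24

|PF(2,5)| = 4·6^1 = 4 · 6 = 24 (Konheim–Weiss)
Example (2,5) → sorted (2,5): b_i ≤ 3+i ∀i, a PF.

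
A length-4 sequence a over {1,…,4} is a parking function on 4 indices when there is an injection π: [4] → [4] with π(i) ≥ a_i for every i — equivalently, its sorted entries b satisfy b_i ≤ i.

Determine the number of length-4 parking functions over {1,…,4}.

125

#PF = (4−4+1)·(4+1)^(4−1) = 1×125 = 125 (Konheim–Weiss)
Check (3,1,2,3) → sorted (1,2,3,3): b_i ≤ i ∀i, a PF.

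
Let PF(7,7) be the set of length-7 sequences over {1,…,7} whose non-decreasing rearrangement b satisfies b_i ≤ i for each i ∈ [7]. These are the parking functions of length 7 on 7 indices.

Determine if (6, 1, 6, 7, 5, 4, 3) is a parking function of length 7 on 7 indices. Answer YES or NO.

NO

Sorted: b = (1, 3, 4, 5, 6, 6, 7).
  b_1=1 ≤ 1
  b_2=3 > 2
  fails at i=2 ⇒ NO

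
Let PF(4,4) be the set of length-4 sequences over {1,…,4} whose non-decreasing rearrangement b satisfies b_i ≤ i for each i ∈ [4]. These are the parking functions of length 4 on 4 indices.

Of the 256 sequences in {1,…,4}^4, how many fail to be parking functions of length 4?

Count = (4−4+1)·(4+1)^(4−1) = 1·125 = 125 [KW]
Check (3,3,1,3) → sorted (1,3,3,3): b_2=3>2, not a PF.
4^4 − 125 = 256 − 125 = 131

131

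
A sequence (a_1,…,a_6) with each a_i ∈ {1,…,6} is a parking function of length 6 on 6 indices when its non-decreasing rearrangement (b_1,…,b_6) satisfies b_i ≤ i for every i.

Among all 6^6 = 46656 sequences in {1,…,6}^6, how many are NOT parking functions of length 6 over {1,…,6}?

Count = 1·7^5 = 1·16807 = 16807
Example (5,2,3,6,5,2) → sorted (2,2,3,5,5,6): b_1=2>1, not a PF.
Total 46656; non-PF = 46656−16807 = 29849

29849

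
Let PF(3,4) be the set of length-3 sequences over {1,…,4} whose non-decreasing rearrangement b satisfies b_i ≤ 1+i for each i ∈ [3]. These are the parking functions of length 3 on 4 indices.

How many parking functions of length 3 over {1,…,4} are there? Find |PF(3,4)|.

#PF = (4+1−3)·(4+1)^{3−1} = 2×25 = 50 [KW]
Check (4,1,3) → sorted (1,3,4): b_i ≤ 1+i ∀i, a PF.

50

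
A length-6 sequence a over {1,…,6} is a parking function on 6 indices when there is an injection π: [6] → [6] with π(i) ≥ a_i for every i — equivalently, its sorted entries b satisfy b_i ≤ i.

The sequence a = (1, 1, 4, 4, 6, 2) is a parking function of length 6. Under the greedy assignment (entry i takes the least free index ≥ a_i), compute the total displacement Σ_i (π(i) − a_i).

3

Σπ = 21 ({1..6} each once); Σa = 1+1+4+4+6+2 = 18; disp = 21−18 = 3.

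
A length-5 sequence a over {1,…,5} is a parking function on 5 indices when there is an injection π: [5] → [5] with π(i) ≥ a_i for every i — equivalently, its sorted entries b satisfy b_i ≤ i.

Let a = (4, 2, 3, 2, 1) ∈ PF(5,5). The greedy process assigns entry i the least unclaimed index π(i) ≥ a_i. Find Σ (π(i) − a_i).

3

Σπ(i) = 1+…+5 = 15; Σa = 4+2+3+2+1 = 12; disp = 15−12 = 3.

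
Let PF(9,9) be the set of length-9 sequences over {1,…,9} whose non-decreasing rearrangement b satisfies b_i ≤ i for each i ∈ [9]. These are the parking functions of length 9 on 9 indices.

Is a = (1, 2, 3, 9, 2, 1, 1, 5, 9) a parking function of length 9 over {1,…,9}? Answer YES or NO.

NO

Sorted: b = (1, 1, 1, 2, 2, 3, 5, 9, 9).
  b_1=1 ≤ 1
  b_2=1 ≤ 2
  b_3=1 ≤ 3
  b_4=2 ≤ 4
  b_5=2 ≤ 5
  b_6=3 ≤ 6
  b_7=5 ≤ 7
  b_8=9 > 8
  fails at i=8 ⇒ NO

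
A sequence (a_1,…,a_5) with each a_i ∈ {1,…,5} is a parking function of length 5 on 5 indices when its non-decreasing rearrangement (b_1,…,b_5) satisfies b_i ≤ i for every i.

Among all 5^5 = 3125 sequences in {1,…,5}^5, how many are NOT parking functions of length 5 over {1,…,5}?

1829

Count = (5+1−5)·(5+1)^{5−1} = 1 · 1296 = 1296 (Pollak)
One tuple (4,5,5,5,4) → sorted (4,4,5,5,5): b_1=4>1, not a PF.
Total 3125; non-PF = 3125−1296 = 1829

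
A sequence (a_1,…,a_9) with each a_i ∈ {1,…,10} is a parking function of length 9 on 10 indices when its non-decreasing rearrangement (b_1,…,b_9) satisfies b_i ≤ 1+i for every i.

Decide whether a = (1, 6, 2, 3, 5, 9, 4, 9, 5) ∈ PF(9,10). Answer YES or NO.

YES

Sorted: b = (1, 2, 3, 4, 5, 5, 6, 9, 9).
  b_1=1 ≤ 2
  b_2=2 ≤ 3
  b_3=3 ≤ 4
  b_4=4 ≤ 5
  b_5=5 ≤ 6
  b_6=5 ≤ 7
  b_7=6 ≤ 8
  b_8=9 ≤ 9
  b_9=9 ≤ 10
All bounds hold ⇒ YES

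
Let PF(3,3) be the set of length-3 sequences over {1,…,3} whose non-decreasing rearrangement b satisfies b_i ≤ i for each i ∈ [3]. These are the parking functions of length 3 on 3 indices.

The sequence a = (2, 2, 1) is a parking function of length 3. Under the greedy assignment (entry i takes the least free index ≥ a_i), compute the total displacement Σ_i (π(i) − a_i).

1

Σπ = 6 ({1..3} each once); Σa = 2+2+1 = 5; disp = 6−5 = 1.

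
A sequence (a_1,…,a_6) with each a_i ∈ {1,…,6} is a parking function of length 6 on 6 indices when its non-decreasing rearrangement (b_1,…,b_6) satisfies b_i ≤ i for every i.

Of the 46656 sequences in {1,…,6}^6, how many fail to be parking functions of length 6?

29849

Count = (6−6+1)·(6+1)^(6−1) = 1 · 16807 = 16807 (Pollak)
Example (4,2,5,3,3,3) → sorted (2,3,3,3,4,5): b_1=2>1, not a PF.
6^6 − 16807 = 46656 − 16807 = 29849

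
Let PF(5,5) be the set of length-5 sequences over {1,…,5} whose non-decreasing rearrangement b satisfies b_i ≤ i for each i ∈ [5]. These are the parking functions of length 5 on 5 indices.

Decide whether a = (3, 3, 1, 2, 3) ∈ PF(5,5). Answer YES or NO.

Rearranged: b = (1, 2, 3, 3, 3).
  b_1=1 ≤ 1
  b_2=2 ≤ 2
  b_3=3 ≤ 3
  b_4=3 ≤ 4
  b_5=3 ≤ 5
All bounds hold ⇒ YES

YES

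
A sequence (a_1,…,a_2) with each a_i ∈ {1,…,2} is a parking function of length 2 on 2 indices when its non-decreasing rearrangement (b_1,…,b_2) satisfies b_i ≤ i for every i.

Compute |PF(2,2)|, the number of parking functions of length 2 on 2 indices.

Count = (3−2)·3^(2−1) = 1·3 = 3 [KW]
Example (1,2) → sorted (1,2): b_i ≤ i ∀i, a PF.

3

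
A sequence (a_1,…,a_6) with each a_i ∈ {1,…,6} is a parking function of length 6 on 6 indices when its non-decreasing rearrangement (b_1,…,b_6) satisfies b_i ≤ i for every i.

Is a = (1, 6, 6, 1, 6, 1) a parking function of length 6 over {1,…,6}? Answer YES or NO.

Rearranged: b = (1, 1, 1, 6, 6, 6).
  b_1=1 ≤ 1
  b_2=1 ≤ 2
  b_3=1 ≤ 3
  b_4=6 > 4
  fails at i=4 ⇒ NO

NO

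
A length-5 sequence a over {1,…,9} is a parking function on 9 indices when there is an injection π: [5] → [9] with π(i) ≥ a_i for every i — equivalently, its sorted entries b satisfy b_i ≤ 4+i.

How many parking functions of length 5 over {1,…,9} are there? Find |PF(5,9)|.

50000

|PF(5,9)| = 5·10^4 = 5·10000 = 50000 [KW]
E.g. (5,8,8,3,6) → sorted (3,5,6,8,8): b_i ≤ 4+i ∀i, a PF.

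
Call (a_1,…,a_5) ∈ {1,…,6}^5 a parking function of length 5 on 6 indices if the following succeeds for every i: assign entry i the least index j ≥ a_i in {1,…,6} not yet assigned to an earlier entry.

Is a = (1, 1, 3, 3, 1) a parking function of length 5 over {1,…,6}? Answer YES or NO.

Order a: b = (1, 1, 1, 3, 3).
  b_1=1 ≤ 2
  b_2=1 ≤ 3
  b_3=1 ≤ 4
  b_4=3 ≤ 5
  b_5=3 ≤ 6
All bounds hold ⇒ YES

YES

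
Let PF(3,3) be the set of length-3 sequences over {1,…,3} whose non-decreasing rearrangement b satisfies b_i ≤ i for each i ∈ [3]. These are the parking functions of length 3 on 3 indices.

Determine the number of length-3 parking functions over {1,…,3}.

|PF| = (3−3+1)·(3+1)^(3−1) = 1 · 16 = 16 (Konheim–Weiss)
Check (1,2,2) → sorted (1,2,2): b_i ≤ i ∀i, a PF.

16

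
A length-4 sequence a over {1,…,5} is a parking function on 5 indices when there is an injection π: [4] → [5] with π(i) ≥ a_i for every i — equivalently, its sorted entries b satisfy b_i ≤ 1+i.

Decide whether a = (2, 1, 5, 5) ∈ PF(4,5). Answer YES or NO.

Order a: b = (1, 2, 5, 5).
  b_1=1 ≤ 2
  b_2=2 ≤ 3
  b_3=5 > 4
  fails at i=3 ⇒ NO

NO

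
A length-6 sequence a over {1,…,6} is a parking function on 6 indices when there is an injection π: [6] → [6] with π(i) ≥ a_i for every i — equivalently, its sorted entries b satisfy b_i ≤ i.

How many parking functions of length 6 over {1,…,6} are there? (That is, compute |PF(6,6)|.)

16807

#PF = 1·7^5 = 1·16807 = 16807
Example (2,1,4,5,2,5) → sorted (1,2,2,4,5,5): b_i ≤ i ∀i, a PF.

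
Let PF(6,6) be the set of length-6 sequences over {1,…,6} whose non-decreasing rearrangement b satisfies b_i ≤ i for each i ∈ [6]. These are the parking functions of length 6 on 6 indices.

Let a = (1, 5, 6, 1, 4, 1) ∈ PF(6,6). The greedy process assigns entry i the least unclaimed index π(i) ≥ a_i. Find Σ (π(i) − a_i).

3

Σπ = 21 ({1..6} each once); Σa = 1+5+6+1+4+1 = 18; disp = 21−18 = 3.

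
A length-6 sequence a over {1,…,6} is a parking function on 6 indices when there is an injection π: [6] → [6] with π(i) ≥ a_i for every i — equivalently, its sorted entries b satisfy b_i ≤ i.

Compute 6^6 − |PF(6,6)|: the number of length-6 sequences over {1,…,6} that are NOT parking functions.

29849

|PF(6,6)| = (6+1−6)·(6+1)^{6−1} = 1×16807 = 16807 (Pollak)
Check (6,2,6,4,2,2) → sorted (2,2,2,4,6,6): b_1=2>1, not a PF.
So 46656 − 16807 = 29849 fail.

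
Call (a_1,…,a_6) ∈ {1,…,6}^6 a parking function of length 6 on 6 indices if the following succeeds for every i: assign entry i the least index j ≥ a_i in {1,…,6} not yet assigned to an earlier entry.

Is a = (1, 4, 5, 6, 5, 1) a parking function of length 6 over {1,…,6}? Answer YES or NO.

Sorted: b = (1, 1, 4, 5, 5, 6).
  b_1=1 ≤ 1
  b_2=1 ≤ 2
  b_3=4 > 3
  fails at i=3 ⇒ NO

NO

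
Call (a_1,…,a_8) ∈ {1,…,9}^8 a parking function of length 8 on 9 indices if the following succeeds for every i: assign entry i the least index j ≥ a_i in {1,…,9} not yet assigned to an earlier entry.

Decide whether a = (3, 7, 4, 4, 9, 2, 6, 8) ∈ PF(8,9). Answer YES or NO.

Sorted: b = (2, 3, 4, 4, 6, 7, 8, 9).
  b_1=2 ≤ 2
  b_2=3 ≤ 3
  b_3=4 ≤ 4
  b_4=4 ≤ 5
  b_5=6 ≤ 6
  b_6=7 ≤ 7
  b_7=8 ≤ 8
  b_8=9 ≤ 9
All bounds hold ⇒ YES

YES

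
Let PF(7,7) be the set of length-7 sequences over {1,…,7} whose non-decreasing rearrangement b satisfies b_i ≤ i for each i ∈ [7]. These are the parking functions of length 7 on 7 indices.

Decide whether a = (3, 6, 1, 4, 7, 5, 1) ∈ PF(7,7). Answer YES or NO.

YES

Order a: b = (1, 1, 3, 4, 5, 6, 7).
  b_1=1 ≤ 1
  b_2=1 ≤ 2
  b_3=3 ≤ 3
  b_4=4 ≤ 4
  b_5=5 ≤ 5
  b_6=6 ≤ 6
  b_7=7 ≤ 7
All bounds hold ⇒ YES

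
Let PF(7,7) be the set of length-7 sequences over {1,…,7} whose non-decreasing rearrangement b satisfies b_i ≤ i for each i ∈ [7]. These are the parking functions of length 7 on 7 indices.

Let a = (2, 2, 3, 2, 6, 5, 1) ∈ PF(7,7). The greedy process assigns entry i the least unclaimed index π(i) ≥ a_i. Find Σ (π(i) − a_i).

7

Σπ = 7·8/2 = 28 (π permutes [7]); Σa = 2+2+3+2+6+5+1 = 21; disp = 28−21 = 7.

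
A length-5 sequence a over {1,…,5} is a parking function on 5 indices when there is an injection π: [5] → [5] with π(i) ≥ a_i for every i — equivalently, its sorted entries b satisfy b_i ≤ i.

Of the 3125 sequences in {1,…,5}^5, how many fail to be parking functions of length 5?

1829

Count = (5+1−5)·(5+1)^{5−1} = 1×1296 = 1296 (Konheim–Weiss)
Example (5,5,4,1,5) → sorted (1,4,5,5,5): b_2=4>2, not a PF.
So 3125 − 1296 = 1829 fail.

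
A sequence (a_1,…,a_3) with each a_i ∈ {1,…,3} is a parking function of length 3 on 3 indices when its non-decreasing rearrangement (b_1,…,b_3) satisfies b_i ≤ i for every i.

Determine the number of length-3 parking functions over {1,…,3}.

16

Count = (4−3)·4^(3−1) = 1×16 = 16 [KW]
One tuple (1,2,1) → sorted (1,1,2): b_i ≤ i ∀i, a PF.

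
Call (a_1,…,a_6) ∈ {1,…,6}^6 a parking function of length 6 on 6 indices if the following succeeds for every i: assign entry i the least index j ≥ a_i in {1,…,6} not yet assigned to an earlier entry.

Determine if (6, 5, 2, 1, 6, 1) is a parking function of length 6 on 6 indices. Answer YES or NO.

NO

Order a: b = (1, 1, 2, 5, 6, 6).
  b_1=1 ≤ 1
  b_2=1 ≤ 2
  b_3=2 ≤ 3
  b_4=5 > 4
  fails at i=4 ⇒ NO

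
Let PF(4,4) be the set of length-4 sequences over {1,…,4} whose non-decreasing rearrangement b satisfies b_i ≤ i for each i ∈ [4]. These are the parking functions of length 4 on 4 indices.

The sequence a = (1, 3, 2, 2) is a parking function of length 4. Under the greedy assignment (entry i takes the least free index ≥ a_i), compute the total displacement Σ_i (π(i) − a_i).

2

Σπ = 4·5/2 = 10 (π permutes [4]); Σa = 1+3+2+2 = 8; disp = 10−8 = 2.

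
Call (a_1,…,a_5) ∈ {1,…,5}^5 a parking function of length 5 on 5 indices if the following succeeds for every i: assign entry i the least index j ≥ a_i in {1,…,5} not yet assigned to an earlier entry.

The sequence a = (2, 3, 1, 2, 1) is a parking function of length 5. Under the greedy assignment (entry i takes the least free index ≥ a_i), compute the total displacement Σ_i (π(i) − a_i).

Σπ = 15 ({1..5} each once); Σa = 2+3+1+2+1 = 9; disp = 15−9 = 6.

6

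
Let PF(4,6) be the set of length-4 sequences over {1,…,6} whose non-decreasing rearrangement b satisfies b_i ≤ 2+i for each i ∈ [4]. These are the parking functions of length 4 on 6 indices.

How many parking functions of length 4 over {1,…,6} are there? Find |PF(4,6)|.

1029

#PF = (6+1−4)·(6+1)^{4−1} = 3 · 343 = 1029 (Konheim–Weiss)
Check (1,3,1,4) → sorted (1,1,3,4): b_i ≤ 2+i ∀i, a PF.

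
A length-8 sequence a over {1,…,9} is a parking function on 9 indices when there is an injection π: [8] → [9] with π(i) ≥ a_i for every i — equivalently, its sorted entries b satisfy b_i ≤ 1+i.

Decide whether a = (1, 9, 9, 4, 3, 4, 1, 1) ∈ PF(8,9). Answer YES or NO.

NO

Order a: b = (1, 1, 1, 3, 4, 4, 9, 9).
  b_1=1 ≤ 2
  b_2=1 ≤ 3
  b_3=1 ≤ 4
  b_4=3 ≤ 5
  b_5=4 ≤ 6
  b_6=4 ≤ 7
  b_7=9 > 8
  fails at i=7 ⇒ NO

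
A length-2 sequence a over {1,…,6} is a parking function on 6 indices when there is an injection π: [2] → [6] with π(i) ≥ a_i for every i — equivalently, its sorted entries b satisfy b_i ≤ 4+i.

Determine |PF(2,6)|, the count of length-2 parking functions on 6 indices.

Count = (6−2+1)·(6+1)^(2−1) = 5×7 = 35 (Konheim–Weiss)
Example (3,3) → sorted (3,3): b_i ≤ 4+i ∀i, a PF.

35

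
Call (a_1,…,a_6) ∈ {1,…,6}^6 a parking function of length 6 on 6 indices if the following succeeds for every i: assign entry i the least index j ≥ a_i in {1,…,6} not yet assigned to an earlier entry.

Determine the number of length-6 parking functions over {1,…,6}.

#PF = (6+1−6)·(6+1)^{6−1} = 1 · 16807 = 16807 [KW]
One tuple (5,1,1,3,2,6) → sorted (1,1,2,3,5,6): b_i ≤ i ∀i, a PF.

16807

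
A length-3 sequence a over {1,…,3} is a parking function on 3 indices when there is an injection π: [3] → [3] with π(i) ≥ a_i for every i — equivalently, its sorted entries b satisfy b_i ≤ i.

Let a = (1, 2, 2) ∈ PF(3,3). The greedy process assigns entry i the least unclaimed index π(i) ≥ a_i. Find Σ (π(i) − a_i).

Σπ(i) = 1+…+3 = 6; Σa = 1+2+2 = 5; disp = 6−5 = 1.

1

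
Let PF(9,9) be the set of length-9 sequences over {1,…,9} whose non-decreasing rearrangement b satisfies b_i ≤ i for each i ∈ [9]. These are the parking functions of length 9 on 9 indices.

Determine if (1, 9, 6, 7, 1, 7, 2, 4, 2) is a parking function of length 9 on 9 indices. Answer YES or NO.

Order a: b = (1, 1, 2, 2, 4, 6, 7, 7, 9).
  b_1=1 ≤ 1
  b_2=1 ≤ 2
  b_3=2 ≤ 3
  b_4=2 ≤ 4
  b_5=4 ≤ 5
  b_6=6 ≤ 6
  b_7=7 ≤ 7
  b_8=7 ≤ 8
  b_9=9 ≤ 9
All bounds hold ⇒ YES

YES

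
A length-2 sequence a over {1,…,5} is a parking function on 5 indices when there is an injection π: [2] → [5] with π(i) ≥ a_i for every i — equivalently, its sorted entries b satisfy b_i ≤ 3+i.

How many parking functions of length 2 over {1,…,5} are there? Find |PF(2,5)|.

|PF(2,5)| = 4·6^1 = 4×6 = 24 [KW]
Check (1,2) → sorted (1,2): b_i ≤ 3+i ∀i, a PF.

24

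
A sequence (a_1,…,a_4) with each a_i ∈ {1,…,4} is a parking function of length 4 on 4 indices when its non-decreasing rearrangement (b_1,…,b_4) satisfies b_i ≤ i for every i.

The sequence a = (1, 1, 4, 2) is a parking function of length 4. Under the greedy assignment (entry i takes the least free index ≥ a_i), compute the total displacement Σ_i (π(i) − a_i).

2

Σπ(i) = 1+…+4 = 10; Σa = 1+1+4+2 = 8; disp = 10−8 = 2.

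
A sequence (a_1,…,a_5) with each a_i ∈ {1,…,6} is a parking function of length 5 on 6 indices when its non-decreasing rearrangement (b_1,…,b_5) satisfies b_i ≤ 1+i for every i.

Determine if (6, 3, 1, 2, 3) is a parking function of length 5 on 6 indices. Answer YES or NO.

YES

Sorted: b = (1, 2, 3, 3, 6).
  b_1=1 ≤ 2
  b_2=2 ≤ 3
  b_3=3 ≤ 4
  b_4=3 ≤ 5
  b_5=6 ≤ 6
All bounds hold ⇒ YES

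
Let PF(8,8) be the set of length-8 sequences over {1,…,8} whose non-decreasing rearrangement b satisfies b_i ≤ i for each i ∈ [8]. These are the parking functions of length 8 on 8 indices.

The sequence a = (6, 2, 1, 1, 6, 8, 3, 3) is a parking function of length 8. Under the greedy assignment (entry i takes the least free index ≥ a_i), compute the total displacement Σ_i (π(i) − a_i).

6

Σπ(i) = 1+…+8 = 36; Σa = 6+2+1+1+6+8+3+3 = 30; disp = 36−30 = 6.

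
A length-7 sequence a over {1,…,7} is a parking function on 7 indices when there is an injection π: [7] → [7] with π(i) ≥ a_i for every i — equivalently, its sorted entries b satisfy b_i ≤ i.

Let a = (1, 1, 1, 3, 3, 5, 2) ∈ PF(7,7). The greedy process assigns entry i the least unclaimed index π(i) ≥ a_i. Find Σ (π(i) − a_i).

12

Σπ = 28 ({1..7} each once); Σa = 1+1+1+3+3+5+2 = 16; disp = 28−16 = 12.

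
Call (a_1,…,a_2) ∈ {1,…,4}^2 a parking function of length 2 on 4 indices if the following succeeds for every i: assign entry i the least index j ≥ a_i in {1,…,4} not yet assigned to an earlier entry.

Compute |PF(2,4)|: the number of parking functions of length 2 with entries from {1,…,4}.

|PF| = (5−2)·5^(2−1) = 3×5 = 15 [KW]
One tuple (1,4) → sorted (1,4): b_i ≤ 2+i ∀i, a PF.

15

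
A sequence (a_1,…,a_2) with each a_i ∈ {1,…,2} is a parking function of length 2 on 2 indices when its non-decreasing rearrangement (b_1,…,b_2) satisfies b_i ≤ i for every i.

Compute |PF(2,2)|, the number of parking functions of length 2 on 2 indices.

|PF| = 1·3^1 = 1×3 = 3 (Konheim–Weiss)
One tuple (1,1) → sorted (1,1): b_i ≤ i ∀i, a PF.

3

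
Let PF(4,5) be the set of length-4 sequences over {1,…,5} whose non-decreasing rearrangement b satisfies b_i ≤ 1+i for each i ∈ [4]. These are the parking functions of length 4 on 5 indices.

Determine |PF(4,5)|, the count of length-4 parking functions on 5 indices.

432

|PF(4,5)| = (6−4)·6^(4−1) = 2 · 216 = 432 [KW]
E.g. (1,1,2,4) → sorted (1,1,2,4): b_i ≤ 1+i ∀i, a PF.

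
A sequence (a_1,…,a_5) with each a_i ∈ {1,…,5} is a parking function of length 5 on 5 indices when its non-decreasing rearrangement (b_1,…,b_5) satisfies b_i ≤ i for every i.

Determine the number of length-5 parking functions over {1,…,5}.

1296

|PF| = (5−5+1)·(5+1)^(5−1) = 1×1296 = 1296 [KW]
Example (1,1,1,1,3) → sorted (1,1,1,1,3): b_i ≤ i ∀i, a PF.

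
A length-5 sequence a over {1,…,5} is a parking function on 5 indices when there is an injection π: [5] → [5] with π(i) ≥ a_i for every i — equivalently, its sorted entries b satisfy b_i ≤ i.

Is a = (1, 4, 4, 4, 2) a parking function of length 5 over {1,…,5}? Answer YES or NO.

Rearranged: b = (1, 2, 4, 4, 4).
  b_1=1 ≤ 1
  b_2=2 ≤ 2
  b_3=4 > 3
  fails at i=3 ⇒ NO

NO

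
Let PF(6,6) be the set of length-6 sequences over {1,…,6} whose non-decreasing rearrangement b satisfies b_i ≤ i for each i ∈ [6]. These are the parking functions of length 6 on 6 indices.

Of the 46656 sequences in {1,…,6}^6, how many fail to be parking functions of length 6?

Count = 1·7^5 = 1 · 16807 = 16807 (Pollak)
One tuple (3,2,3,4,4,3) → sorted (2,3,3,3,4,4): b_1=2>1, not a PF.
6^6 − 16807 = 46656 − 16807 = 29849

29849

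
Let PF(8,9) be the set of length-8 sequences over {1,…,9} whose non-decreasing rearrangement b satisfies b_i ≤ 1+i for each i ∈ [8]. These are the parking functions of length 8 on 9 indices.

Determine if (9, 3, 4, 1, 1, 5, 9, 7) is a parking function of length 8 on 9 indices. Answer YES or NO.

NO

Order a: b = (1, 1, 3, 4, 5, 7, 9, 9).
  b_1=1 ≤ 2
  b_2=1 ≤ 3
  b_3=3 ≤ 4
  b_4=4 ≤ 5
  b_5=5 ≤ 6
  b_6=7 ≤ 7
  b_7=9 > 8
  fails at i=7 ⇒ NO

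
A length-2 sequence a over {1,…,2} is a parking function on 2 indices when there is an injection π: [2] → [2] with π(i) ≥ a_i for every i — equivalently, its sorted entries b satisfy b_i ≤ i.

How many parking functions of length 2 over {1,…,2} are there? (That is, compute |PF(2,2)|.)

Count = (2+1−2)·(2+1)^{2−1} = 1·3 = 3 (Pollak)
Example (1,1) → sorted (1,1): b_i ≤ i ∀i, a PF.

3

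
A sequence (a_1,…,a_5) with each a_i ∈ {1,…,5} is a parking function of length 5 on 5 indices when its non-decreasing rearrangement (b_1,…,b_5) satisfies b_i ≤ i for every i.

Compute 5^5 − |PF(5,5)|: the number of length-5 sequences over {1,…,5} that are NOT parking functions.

Count = (5−5+1)·(5+1)^(5−1) = 1·1296 = 1296 (Konheim–Weiss)
E.g. (4,5,2,5,4) → sorted (2,4,4,5,5): b_1=2>1, not a PF.
So 3125 − 1296 = 1829 fail.

1829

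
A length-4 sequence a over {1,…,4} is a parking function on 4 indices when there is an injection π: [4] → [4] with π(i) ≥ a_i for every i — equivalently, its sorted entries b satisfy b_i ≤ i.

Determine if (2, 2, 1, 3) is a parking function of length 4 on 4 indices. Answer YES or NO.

Sorted: b = (1, 2, 2, 3).
  b_1=1 ≤ 1
  b_2=2 ≤ 2
  b_3=2 ≤ 3
  b_4=3 ≤ 4
All bounds hold ⇒ YES

YES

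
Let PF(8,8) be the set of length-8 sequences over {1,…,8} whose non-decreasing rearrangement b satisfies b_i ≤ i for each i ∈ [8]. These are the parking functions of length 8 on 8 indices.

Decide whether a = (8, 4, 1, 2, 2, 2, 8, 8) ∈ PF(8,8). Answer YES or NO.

Sorted: b = (1, 2, 2, 2, 4, 8, 8, 8).
  b_1=1 ≤ 1
  b_2=2 ≤ 2
  b_3=2 ≤ 3
  b_4=2 ≤ 4
  b_5=4 ≤ 5
  b_6=8 > 6
  fails at i=6 ⇒ NO

NO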